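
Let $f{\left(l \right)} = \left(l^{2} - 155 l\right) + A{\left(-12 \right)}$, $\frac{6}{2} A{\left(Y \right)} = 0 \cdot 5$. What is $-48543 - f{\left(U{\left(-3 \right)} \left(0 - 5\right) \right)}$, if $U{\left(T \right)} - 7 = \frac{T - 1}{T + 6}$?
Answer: $- \frac{483637}{9} \approx -53737.0$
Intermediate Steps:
$A{\left(Y \right)} = 0$ ($A{\left(Y \right)} = \frac{0 \cdot 5}{3} = \frac{1}{3} \cdot 0 = 0$)
$U{\left(T \right)} = 7 + \frac{-1 + T}{6 + T}$ ($U{\left(T \right)} = 7 + \frac{T - 1}{T + 6} = 7 + \frac{-1 + T}{6 + T}$)
$f{\left(l \right)} = l^{2} - 155 l$ ($f{\left(l \right)} = \left(l^{2} - 155 l\right) + 0 = l^{2} - 155 l$)
$-48543 - f{\left(U{\left(-3 \right)} \left(0 - 5\right) \right)} = -48543 - \frac{41 + 8 \left(-3\right)}{6 - 3} \left(0 - 5\right) \left(-155 + \frac{41 + 8 \left(-3\right)}{6 - 3} \left(0 - 5\right)\right) = -48543 - \frac{41 - 24}{3} \left(-5\right) \left(-155 + \frac{41 - 24}{3} \left(-5\right)\right) = -48543 - \frac{1}{3} \cdot 17 \left(-5\right) \left(-155 + \frac{1}{3} \cdot 17 \left(-5\right)\right) = -48543 - \frac{17}{3} \left(-5\right) \left(-155 + \frac{17}{3} \left(-5\right)\right) = -48543 - - \frac{85 \left(-155 - \frac{85}{3}\right)}{3} = -48543 - \left(- \frac{85}{3}\right) \left(- \frac{550}{3}\right) = -48543 - \frac{46750}{9} = - \frac{483637}{9}$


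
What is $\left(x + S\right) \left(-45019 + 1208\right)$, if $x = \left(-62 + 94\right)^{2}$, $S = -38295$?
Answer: $1632879781$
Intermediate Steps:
$x = 1024$ ($x = 32^{2} = 1024$)
$\left(x + S\right) \left(-45019 + 1208\right) = \left(1024 - 38295\right) \left(-45019 + 1208\right) = \left(-37271\right) \left(-43811\right) = 1632879781$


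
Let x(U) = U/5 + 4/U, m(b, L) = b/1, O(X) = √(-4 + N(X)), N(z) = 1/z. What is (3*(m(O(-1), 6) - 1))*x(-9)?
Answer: 101/15 - 101*I*√5/15 ≈ 6.7333 - 15.056*I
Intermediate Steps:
O(X) = √(-4 + 1/X)
m(b, L) = b (m(b, L) = b*1 = b)
x(U) = 4/U + U/5 (x(U) = U*(⅕) + 4/U = U/5 + 4/U = 4/U + U/5)
(3*(m(O(-1), 6) - 1))*x(-9) = (3*(√(-4 + 1/(-1)) - 1))*(4/(-9) + (⅕)*(-9)) = (3*(√(-4 - 1) - 1))*(4*(-⅑) - 9/5) = (3*(√(-5) - 1))*(-4/9 - 9/5) = (3*(I*√5 - 1))*(-101/45) = (3*(-1 + I*√5))*(-101/45) = (-3 + 3*I*√5)*(-101/45) = 101/15 - 101*I*√5/15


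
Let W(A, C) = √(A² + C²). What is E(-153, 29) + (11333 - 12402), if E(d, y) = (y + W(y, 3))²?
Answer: 622 + 290*√34 ≈ 2313.0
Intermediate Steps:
E(d, y) = (y + √(9 + y²))² (E(d, y) = (y + √(y² + 3²))² = (y + √(y² + 9))² = (y + √(9 + y²))²)
E(-153, 29) + (11333 - 12402) = (29 + √(9 + 29²))² + (11333 - 12402) = (29 + √(9 + 841))² - 1069 = (29 + √850)² - 1069 = (29 + 5*√34)² - 1069 = -1069 + (29 + 5*√34)²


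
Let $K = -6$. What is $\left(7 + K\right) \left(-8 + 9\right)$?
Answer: $1$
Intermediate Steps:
$\left(7 + K\right) \left(-8 + 9\right) = \left(7 - 6\right) \left(-8 + 9\right) = 1 \cdot 1 = 1$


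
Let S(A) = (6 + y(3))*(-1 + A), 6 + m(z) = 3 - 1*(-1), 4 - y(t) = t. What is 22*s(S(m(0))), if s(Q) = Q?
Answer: -462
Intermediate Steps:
y(t) = 4 - t
m(z) = -2 (m(z) = -6 + (3 - 1*(-1)) = -6 + (3 + 1) = -6 + 4 = -2)
S(A) = -7 + 7*A (S(A) = (6 + (4 - 1*3))*(-1 + A) = (6 + (4 - 3))*(-1 + A) = (6 + 1)*(-1 + A) = 7*(-1 + A) = -7 + 7*A)
22*s(S(m(0))) = 22*(-7 + 7*(-2)) = 22*(-7 - 14) = 22*(-21) = -462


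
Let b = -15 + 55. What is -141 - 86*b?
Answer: -3581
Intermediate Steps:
b = 40
-141 - 86*b = -141 - 86*40 = -141 - 3440 = -3581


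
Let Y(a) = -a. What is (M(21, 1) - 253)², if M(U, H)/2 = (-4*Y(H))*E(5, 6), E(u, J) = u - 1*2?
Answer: 52441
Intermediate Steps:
E(u, J) = -2 + u (E(u, J) = u - 2 = -2 + u)
M(U, H) = 24*H (M(U, H) = 2*((-(-4)*H)*(-2 + 5)) = 2*((4*H)*3) = 2*(12*H) = 24*H)
(M(21, 1) - 253)² = (24*1 - 253)² = (24 - 253)² = (-229)² = 52441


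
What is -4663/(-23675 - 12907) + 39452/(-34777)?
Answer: -1281067913/1272212214 ≈ -1.0070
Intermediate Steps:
-4663/(-23675 - 12907) + 39452/(-34777) = -4663/(-36582) + 39452*(-1/34777) = -4663*(-1/36582) - 39452/34777 = 4663/36582 - 39452/34777 = -1281067913/1272212214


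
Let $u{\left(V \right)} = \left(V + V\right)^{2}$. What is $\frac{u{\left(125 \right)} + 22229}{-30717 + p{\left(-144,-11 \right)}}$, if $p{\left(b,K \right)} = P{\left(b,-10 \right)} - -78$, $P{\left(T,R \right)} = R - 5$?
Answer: $- \frac{28243}{10218} \approx -2.764$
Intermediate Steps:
$P{\left(T,R \right)} = -5 + R$ ($P{\left(T,R \right)} = R - 5 = -5 + R$)
$p{\left(b,K \right)} = 63$ ($p{\left(b,K \right)} = \left(-5 - 10\right) - -78 = -15 + 78 = 63$)
$u{\left(V \right)} = 4 V^{2}$ ($u{\left(V \right)} = \left(2 V\right)^{2} = 4 V^{2}$)
$\frac{u{\left(125 \right)} + 22229}{-30717 + p{\left(-144,-11 \right)}} = \frac{4 \cdot 125^{2} + 22229}{-30717 + 63} = \frac{4 \cdot 15625 + 22229}{-30654} = \left(62500 + 22229\right) \left(- \frac{1}{30654}\right) = 84729 \left(- \frac{1}{30654}\right) = - \frac{28243}{10218}$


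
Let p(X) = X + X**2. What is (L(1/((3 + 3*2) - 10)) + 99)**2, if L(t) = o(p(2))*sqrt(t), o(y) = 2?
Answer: 9797 + 396*I ≈ 9797.0 + 396.0*I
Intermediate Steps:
L(t) = 2*sqrt(t)
(L(1/((3 + 3*2) - 10)) + 99)**2 = (2*sqrt(1/((3 + 3*2) - 10)) + 99)**2 = (2*sqrt(1/((3 + 6) - 10)) + 99)**2 = (2*sqrt(1/(9 - 10)) + 99)**2 = (2*sqrt(1/(-1)) + 99)**2 = (2*sqrt(-1) + 99)**2 = (2*I + 99)**2 = (99 + 2*I)**2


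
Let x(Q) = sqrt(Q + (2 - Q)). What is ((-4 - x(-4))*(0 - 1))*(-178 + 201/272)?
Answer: -48215/68 - 48215*sqrt(2)/272 ≈ -959.73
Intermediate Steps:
x(Q) = sqrt(2)
((-4 - x(-4))*(0 - 1))*(-178 + 201/272) = ((-4 - sqrt(2))*(0 - 1))*(-178 + 201/272) = ((-4 - sqrt(2))*(-1))*(-178 + 201*(1/272)) = (4 + sqrt(2))*(-178 + 201/272) = (4 + sqrt(2))*(-48215/272) = -48215/68 - 48215*sqrt(2)/272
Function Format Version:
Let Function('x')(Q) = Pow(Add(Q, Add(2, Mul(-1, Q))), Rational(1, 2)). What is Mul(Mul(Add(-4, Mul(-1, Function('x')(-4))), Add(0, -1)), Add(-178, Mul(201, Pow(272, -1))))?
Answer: Add(Rational(-48215, 68), Mul(Rational(-48215, 272), Pow(2, Rational(1, 2)))) ≈ -959.73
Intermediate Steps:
Function('x')(Q) = Pow(2, Rational(1, 2))
Mul(Mul(Add(-4, Mul(-1, Function('x')(-4))), Add(0, -1)), Add(-178, Mul(201, Pow(272, -1)))) = Mul(Mul(Add(-4, Mul(-1, Pow(2, Rational(1, 2)))), Add(0, -1)), Add(-178, Mul(201, Pow(272, -1)))) = Mul(Mul(Add(-4, Mul(-1, Pow(2, Rational(1, 2)))), -1), Add(-178, Mul(201, Rational(1, 272)))) = Mul(Add(4, Pow(2, Rational(1, 2))), Add(-178, Rational(201, 272))) = Mul(Add(4, Pow(2, Rational(1, 2))), Rational(-48215, 272)) = Add(Rational(-48215, 68), Mul(Rational(-48215, 272), Pow(2, Rational(1, 2))))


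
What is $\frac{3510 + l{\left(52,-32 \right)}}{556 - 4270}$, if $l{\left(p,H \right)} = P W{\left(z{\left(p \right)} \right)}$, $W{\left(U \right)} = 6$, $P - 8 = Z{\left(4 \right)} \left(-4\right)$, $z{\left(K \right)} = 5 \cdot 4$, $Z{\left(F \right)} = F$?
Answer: $- \frac{577}{619} \approx -0.93215$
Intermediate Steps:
$z{\left(K \right)} = 20$
$P = -8$ ($P = 8 + 4 \left(-4\right) = 8 - 16 = -8$)
$l{\left(p,H \right)} = -48$ ($l{\left(p,H \right)} = \left(-8\right) 6 = -48$)
$\frac{3510 + l{\left(52,-32 \right)}}{556 - 4270} = \frac{3510 - 48}{556 - 4270} = \frac{3462}{-3714} = 3462 \left(- \frac{1}{3714}\right) = - \frac{577}{619}$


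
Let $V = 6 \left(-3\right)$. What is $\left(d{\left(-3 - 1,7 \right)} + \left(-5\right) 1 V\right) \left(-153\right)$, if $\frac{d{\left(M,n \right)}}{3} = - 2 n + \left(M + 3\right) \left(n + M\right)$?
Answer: $-5967$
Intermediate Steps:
$V = -18$
$d{\left(M,n \right)} = - 6 n + 3 \left(3 + M\right) \left(M + n\right)$ ($d{\left(M,n \right)} = 3 \left(- 2 n + \left(M + 3\right) \left(n + M\right)\right) = 3 \left(- 2 n + \left(3 + M\right) \left(M + n\right)\right) = - 6 n + 3 \left(3 + M\right) \left(M + n\right)$)
$\left(d{\left(-3 - 1,7 \right)} + \left(-5\right) 1 V\right) \left(-153\right) = \left(\left(3 \cdot 7 + 3 \left(-3 - 1\right)^{2} + 9 \left(-3 - 1\right) + 3 \left(-3 - 1\right) 7\right) + \left(-5\right) 1 \left(-18\right)\right) \left(-153\right) = \left(\left(21 + 3 \left(-4\right)^{2} + 9 \left(-4\right) + 3 \left(-4\right) 7\right) - -90\right) \left(-153\right) = \left(\left(21 + 3 \cdot 16 - 36 - 84\right) + 90\right) \left(-153\right) = \left(\left(21 + 48 - 36 - 84\right) + 90\right) \left(-153\right) = \left(-51 + 90\right) \left(-153\right) = 39 \left(-153\right) = -5967$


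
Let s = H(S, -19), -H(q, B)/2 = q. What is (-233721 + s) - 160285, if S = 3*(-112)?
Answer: -393334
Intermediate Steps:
S = -336
H(q, B) = -2*q
s = 672 (s = -2*(-336) = 672)
(-233721 + s) - 160285 = (-233721 + 672) - 160285 = -233049 - 160285 = -393334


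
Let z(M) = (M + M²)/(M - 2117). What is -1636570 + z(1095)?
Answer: -11464210/7 ≈ -1.6377e+6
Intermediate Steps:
z(M) = (M + M²)/(-2117 + M)
-1636570 + z(1095) = -1636570 + 1095*(1 + 1095)/(-2117 + 1095) = -1636570 + 1095*1096/(-1022) = -1636570 + 1095*(-1/1022)*1096 = -1636570 - 8220/7 = -11464210/7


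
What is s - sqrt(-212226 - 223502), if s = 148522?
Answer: 148522 - 4*I*sqrt(27233) ≈ 1.4852e+5 - 660.1*I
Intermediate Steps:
s - sqrt(-212226 - 223502) = 148522 - sqrt(-212226 - 223502) = 148522 - sqrt(-435728) = 148522 - 4*I*sqrt(27233)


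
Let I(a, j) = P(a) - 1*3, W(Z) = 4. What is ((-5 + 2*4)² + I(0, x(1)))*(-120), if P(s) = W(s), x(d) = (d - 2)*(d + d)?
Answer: -1200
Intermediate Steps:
x(d) = 2*d*(-2 + d) (x(d) = (-2 + d)*(2*d) = 2*d*(-2 + d))
P(s) = 4
I(a, j) = 1 (I(a, j) = 4 - 1*3 = 4 - 3 = 1)
((-5 + 2*4)² + I(0, x(1)))*(-120) = ((-5 + 2*4)² + 1)*(-120) = ((-5 + 8)² + 1)*(-120) = (3² + 1)*(-120) = (9 + 1)*(-120) = 10*(-120) = -1200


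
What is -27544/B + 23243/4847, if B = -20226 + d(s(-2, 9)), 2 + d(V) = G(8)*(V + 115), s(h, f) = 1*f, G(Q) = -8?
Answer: 156680557/25713335 ≈ 6.0934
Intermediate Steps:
s(h, f) = f
d(V) = -922 - 8*V (d(V) = -2 - 8*(V + 115) = -2 - 8*(115 + V) = -2 + (-920 - 8*V) = -922 - 8*V)
B = -21220 (B = -20226 + (-922 - 8*9) = -20226 + (-922 - 72) = -20226 - 994 = -21220)
-27544/B + 23243/4847 = -27544/(-21220) + 23243/4847 = -27544*(-1/21220) + 23243*(1/4847) = 6886/5305 + 23243/4847 = 156680557/25713335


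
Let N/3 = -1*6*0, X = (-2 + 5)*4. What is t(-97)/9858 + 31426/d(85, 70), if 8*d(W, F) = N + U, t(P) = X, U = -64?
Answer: -25816451/6572 ≈ -3928.3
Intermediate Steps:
X = 12 (X = 3*4 = 12)
t(P) = 12
N = 0 (N = 3*(-1*6*0) = 3*(-6*0) = 3*(-1*0) = 3*0 = 0)
d(W, F) = -8 (d(W, F) = (0 - 64)/8 = (⅛)*(-64) = -8)
t(-97)/9858 + 31426/d(85, 70) = 12/9858 + 31426/(-8) = 12*(1/9858) + 31426*(-⅛) = 2/1643 - 15713/4 = -25816451/6572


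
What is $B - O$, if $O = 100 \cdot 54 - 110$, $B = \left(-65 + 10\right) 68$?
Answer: $-9030$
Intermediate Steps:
$B = -3740$ ($B = \left(-55\right) 68 = -3740$)
$O = 5290$ ($O = 5400 - 110 = 5290$)
$B - O = -3740 - 5290 = -9030$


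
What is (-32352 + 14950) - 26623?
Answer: -44025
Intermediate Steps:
(-32352 + 14950) - 26623 = -17402 - 26623 = -44025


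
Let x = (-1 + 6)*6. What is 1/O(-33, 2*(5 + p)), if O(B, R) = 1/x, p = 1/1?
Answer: 30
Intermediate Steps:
x = 30 (x = 5*6 = 30)
p = 1
O(B, R) = 1/30
1/O(-33, 2*(5 + p)) = 1/(1/30) = 30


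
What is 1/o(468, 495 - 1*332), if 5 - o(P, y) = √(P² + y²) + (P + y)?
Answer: -626/146283 + √245593/146283 ≈ -0.00089160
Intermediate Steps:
o(P, y) = 5 - P - y - √(P² + y²) (o(P, y) = 5 - (√(P² + y²) + (P + y)) = 5 - (P + y + √(P² + y²)) = 5 + (-P - y - √(P² + y²)) = 5 - P - y - √(P² + y²))
1/o(468, 495 - 1*332) = 1/(5 - 1*468 - (495 - 1*332) - √(468² + (495 - 1*332)²)) = 1/(5 - 468 - (495 - 332) - √(219024 + (495 - 332)²)) = 1/(5 - 468 - 1*163 - √(219024 + 163²)) = 1/(5 - 468 - 163 - √(219024 + 26569)) = 1/(5 - 468 - 163 - √245593) = 1/(-626 - √245593)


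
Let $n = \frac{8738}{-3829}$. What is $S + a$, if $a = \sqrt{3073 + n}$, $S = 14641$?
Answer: $14641 + \frac{\sqrt{45020535791}}{3829} \approx 14696.0$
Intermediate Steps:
$n = - \frac{8738}{3829}$ ($n = 8738 \left(- \frac{1}{3829}\right) = - \frac{8738}{3829} \approx -2.2821$)
$a = \frac{\sqrt{45020535791}}{3829}$ ($a = \sqrt{3073 - \frac{8738}{3829}} = \sqrt{\frac{11757779}{3829}} = \frac{\sqrt{45020535791}}{3829} \approx 55.414$)
$S + a = 14641 + \frac{\sqrt{45020535791}}{3829}$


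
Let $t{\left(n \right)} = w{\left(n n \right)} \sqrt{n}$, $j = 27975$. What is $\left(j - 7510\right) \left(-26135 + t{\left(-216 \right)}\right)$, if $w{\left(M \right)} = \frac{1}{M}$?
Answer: $-534852775 + \frac{20465 i \sqrt{6}}{7776} \approx -5.3485 \cdot 10^{8} + 6.4466 i$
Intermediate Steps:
$t{\left(n \right)} = \frac{1}{n^{\frac{3}{2}}}$ ($t{\left(n \right)} = \frac{\sqrt{n}}{n n} = \frac{\sqrt{n}}{n^{2}} = \frac{1}{n^{\frac{3}{2}}}$)
$\left(j - 7510\right) \left(-26135 + t{\left(-216 \right)}\right) = \left(27975 - 7510\right) \left(-26135 + \frac{1}{\left(-1296\right) i \sqrt{6}}\right) = 20465 \left(-26135 + \frac{i \sqrt{6}}{7776}\right) = -534852775 + \frac{20465 i \sqrt{6}}{7776}$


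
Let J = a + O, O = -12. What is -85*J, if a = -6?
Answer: 1530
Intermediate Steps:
J = -18 (J = -6 - 12 = -18)
-85*J = -85*(-18) = 1530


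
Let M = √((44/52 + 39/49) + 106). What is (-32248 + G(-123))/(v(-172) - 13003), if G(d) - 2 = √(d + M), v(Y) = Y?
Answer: 32246/13175 - √(-1018563 + 182*√222846)/1198925 ≈ 2.4475 - 0.0008055*I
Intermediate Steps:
M = 2*√222846/91 (M = √((44*(1/52) + 39*(1/49)) + 106) = √((11/13 + 39/49) + 106) = √(1046/637 + 106) = √(68568/637) = 2*√222846/91 ≈ 10.375)
G(d) = 2 + √(d + 2*√222846/91)
(-32248 + G(-123))/(v(-172) - 13003) = (-32248 + (2 + √(182*√222846 + 8281*(-123))/91))/(-172 - 13003) = (-32248 + (2 + √(182*√222846 - 1018563)/91))/(-13175) = (-32248 + (2 + √(-1018563 + 182*√222846)/91))*(-1/13175) = (-32246 + √(-1018563 + 182*√222846)/91)*(-1/13175) = 32246/13175 - √(-1018563 + 182*√222846)/1198925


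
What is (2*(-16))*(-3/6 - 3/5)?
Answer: 176/5 ≈ 35.200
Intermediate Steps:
(2*(-16))*(-3/6 - 3/5) = -32*(-3*⅙ - 3*⅕) = -32*(-½ - ⅗) = -32*(-11/10) = 176/5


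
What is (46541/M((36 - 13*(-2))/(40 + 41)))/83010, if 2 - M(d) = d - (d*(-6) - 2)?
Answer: -1256607/12008780 ≈ -0.10464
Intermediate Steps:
M(d) = -7*d (M(d) = 2 - (d - (d*(-6) - 2)) = 2 - (d - (-6*d - 2)) = 2 - (d - (-2 - 6*d)) = 2 - (d + (2 + 6*d)) = 2 - (2 + 7*d) = 2 + (-2 - 7*d) = -7*d)
(46541/M((36 - 13*(-2))/(40 + 41)))/83010 = (46541/((-7*(36 - 13*(-2))/(40 + 41))))/83010 = (46541/((-7*(36 + 26)/81)))*(1/83010) = (46541/((-434/81)))*(1/83010) = (46541/((-7*62/81)))*(1/83010) = (46541/(-434/81))*(1/83010) = (46541*(-81/434))*(1/83010) = -3769821/434*1/83010 = -1256607/12008780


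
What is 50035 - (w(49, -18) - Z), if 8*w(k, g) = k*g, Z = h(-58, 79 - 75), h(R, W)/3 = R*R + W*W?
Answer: 241141/4 ≈ 60285.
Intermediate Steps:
h(R, W) = 3*R² + 3*W² (h(R, W) = 3*(R*R + W*W) = 3*(R² + W²) = 3*R² + 3*W²)
Z = 10140 (Z = 3*(-58)² + 3*(79 - 75)² = 3*3364 + 3*4² = 10092 + 3*16 = 10092 + 48 = 10140)
w(k, g) = g*k/8 (w(k, g) = (k*g)/8 = (g*k)/8 = g*k/8)
50035 - (w(49, -18) - Z) = 50035 - ((⅛)*(-18)*49 - 1*10140) = 50035 - (-441/4 - 10140) = 50035 - 1*(-41001/4) = 50035 + 41001/4 = 241141/4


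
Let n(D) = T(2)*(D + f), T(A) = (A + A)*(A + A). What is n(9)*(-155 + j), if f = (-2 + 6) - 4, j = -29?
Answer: -26496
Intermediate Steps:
T(A) = 4*A**2 (T(A) = (2*A)*(2*A) = 4*A**2)
f = 0 (f = 4 - 4 = 0)
n(D) = 16*D (n(D) = (4*2**2)*(D + 0) = (4*4)*D = 16*D)
n(9)*(-155 + j) = (16*9)*(-155 - 29) = 144*(-184) = -26496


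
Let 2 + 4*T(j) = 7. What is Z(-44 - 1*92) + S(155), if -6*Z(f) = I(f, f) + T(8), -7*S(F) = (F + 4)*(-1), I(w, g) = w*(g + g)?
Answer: -1031995/168 ≈ -6142.8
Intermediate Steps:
T(j) = 5/4 (T(j) = -½ + (¼)*7 = -½ + 7/4 = 5/4)
I(w, g) = 2*g*w (I(w, g) = w*(2*g) = 2*g*w)
S(F) = 4/7 + F/7 (S(F) = -(F + 4)*(-1)/7 = -(4 + F)*(-1)/7 = -(-4 - F)/7 = 4/7 + F/7)
Z(f) = -5/24 - f²/3 (Z(f) = -(2*f*f + 5/4)/6 = -(2*f² + 5/4)/6 = -(5/4 + 2*f²)/6 = -5/24 - f²/3)
Z(-44 - 1*92) + S(155) = (-5/24 - (-44 - 1*92)²/3) + (4/7 + (⅐)*155) = (-5/24 - (-44 - 92)²/3) + (4/7 + 155/7) = (-5/24 - ⅓*(-136)²) + 159/7 = (-5/24 - ⅓*18496) + 159/7 = (-5/24 - 18496/3) + 159/7 = -147973/24 + 159/7 = -1031995/168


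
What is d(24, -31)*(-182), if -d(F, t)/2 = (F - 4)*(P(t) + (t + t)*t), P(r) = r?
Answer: 13766480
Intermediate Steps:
d(F, t) = -2*(-4 + F)*(t + 2*t**2) (d(F, t) = -2*(F - 4)*(t + (t + t)*t) = -2*(-4 + F)*(t + (2*t)*t) = -2*(-4 + F)*(t + 2*t**2))
d(24, -31)*(-182) = (2*(-31)*(4 - 1*24 + 8*(-31) - 2*24*(-31)))*(-182) = (2*(-31)*(4 - 24 - 248 + 1488))*(-182) = (2*(-31)*1220)*(-182) = -75640*(-182) = 13766480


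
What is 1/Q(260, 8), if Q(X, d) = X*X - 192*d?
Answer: 1/66064 ≈ 1.5137e-5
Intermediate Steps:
Q(X, d) = X² - 192*d
1/Q(260, 8) = 1/(260² - 192*8) = 1/(67600 - 1536) = 1/66064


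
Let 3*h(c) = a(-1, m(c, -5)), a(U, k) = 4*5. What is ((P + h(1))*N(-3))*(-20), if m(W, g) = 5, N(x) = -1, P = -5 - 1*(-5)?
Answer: 400/3 ≈ 133.33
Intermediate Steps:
P = 0 (P = -5 + 5 = 0)
a(U, k) = 20
h(c) = 20/3 (h(c) = (⅓)*20 = 20/3)
((P + h(1))*N(-3))*(-20) = ((0 + 20/3)*(-1))*(-20) = ((20/3)*(-1))*(-20) = -20/3*(-20) = 400/3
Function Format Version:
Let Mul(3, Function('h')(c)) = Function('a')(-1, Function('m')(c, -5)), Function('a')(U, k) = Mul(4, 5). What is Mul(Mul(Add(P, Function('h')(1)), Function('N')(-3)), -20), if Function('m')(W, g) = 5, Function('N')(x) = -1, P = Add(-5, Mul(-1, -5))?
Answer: Rational(400, 3) ≈ 133.33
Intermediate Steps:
P = 0 (P = Add(-5, 5) = 0)
Function('a')(U, k) = 20
Function('h')(c) = Rational(20, 3) (Function('h')(c) = Mul(Rational(1, 3), 20) = Rational(20, 3))
Mul(Mul(Add(P, Function('h')(1)), Function('N')(-3)), -20) = Mul(Mul(Add(0, Rational(20, 3)), -1), -20) = Mul(Mul(Rational(20, 3), -1), -20) = Mul(Rational(-20, 3), -20) = Rational(400, 3)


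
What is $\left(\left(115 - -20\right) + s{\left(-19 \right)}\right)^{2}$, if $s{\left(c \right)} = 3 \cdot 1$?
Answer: $19044$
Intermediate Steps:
$s{\left(c \right)} = 3$
$\left(\left(115 - -20\right) + s{\left(-19 \right)}\right)^{2} = \left(\left(115 - -20\right) + 3\right)^{2} = \left(\left(115 + 20\right) + 3\right)^{2} = \left(135 + 3\right)^{2} = 138^{2} = 19044$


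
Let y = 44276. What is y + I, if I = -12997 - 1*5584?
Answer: 25695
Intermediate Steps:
I = -18581 (I = -12997 - 5584 = -18581)
y + I = 44276 - 18581 = 25695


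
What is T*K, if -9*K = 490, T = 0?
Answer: 0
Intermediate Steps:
K = -490/9 (K = -⅑*490 = -490/9 ≈ -54.444)
T*K = 0*(-490/9) = 0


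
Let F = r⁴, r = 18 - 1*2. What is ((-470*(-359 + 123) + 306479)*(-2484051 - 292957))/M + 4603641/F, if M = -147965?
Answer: 75964793234355477/9697034240 ≈ 7.8338e+6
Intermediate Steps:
r = 16 (r = 18 - 2 = 16)
F = 65536 (F = 16⁴ = 65536)
((-470*(-359 + 123) + 306479)*(-2484051 - 292957))/M + 4603641/F = ((-470*(-359 + 123) + 306479)*(-2484051 - 292957))/(-147965) + 4603641/65536 = ((-470*(-236) + 306479)*(-2777008))*(-1/147965) + 4603641*(1/65536) = ((110920 + 306479)*(-2777008))*(-1/147965) + 4603641/65536 = (417399*(-2777008))*(-1/147965) + 4603641/65536 = -1159120362192*(-1/147965) + 4603641/65536 = 1159120362192/147965 + 4603641/65536 = 75964793234355477/9697034240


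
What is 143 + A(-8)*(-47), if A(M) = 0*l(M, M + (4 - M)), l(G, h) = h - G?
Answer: 143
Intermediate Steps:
A(M) = 0 (A(M) = 0*((M + (4 - M)) - M) = 0*(4 - M) = 0)
143 + A(-8)*(-47) = 143 + 0*(-47) = 143 + 0 = 143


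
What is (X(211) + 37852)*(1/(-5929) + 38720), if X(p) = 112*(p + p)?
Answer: 19540154936964/5929 ≈ 3.2957e+9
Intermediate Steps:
X(p) = 224*p (X(p) = 112*(2*p) = 224*p)
(X(211) + 37852)*(1/(-5929) + 38720) = (224*211 + 37852)*(1/(-5929) + 38720) = (47264 + 37852)*(-1/5929 + 38720) = 85116*(229570879/5929) = 19540154936964/5929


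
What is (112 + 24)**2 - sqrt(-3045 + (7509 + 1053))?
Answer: 18496 - 3*sqrt(613) ≈ 18422.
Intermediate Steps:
(112 + 24)**2 - sqrt(-3045 + (7509 + 1053)) = 136**2 - sqrt(-3045 + 8562) = 18496 - sqrt(5517) = 18496 - 3*sqrt(613)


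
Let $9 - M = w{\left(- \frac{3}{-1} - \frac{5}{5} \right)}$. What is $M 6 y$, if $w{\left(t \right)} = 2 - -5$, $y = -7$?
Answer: $-84$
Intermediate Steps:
$w{\left(t \right)} = 7$ ($w{\left(t \right)} = 2 + 5 = 7$)
$M = 2$ ($M = 9 - 7 = 2$)
$M 6 y = 2 \cdot 6 \left(-7\right) = 12 \left(-7\right) = -84$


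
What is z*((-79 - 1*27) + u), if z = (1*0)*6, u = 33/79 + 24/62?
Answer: 0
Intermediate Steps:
u = 1971/2449 (u = 33*(1/79) + 24*(1/62) = 33/79 + 12/31 = 1971/2449 ≈ 0.80482)
z = 0 (z = 0*6 = 0)
z*((-79 - 1*27) + u) = 0*((-79 - 1*27) + 1971/2449) = 0*((-79 - 27) + 1971/2449) = 0*(-106 + 1971/2449) = 0*(-257623/2449) = 0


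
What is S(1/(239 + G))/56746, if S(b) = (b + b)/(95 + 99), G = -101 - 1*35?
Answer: 1/566949286 ≈ 1.7638e-9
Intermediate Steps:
G = -136 (G = -101 - 35 = -136)
S(b) = b/97 (S(b) = (2*b)/194 = (2*b)*(1/194) = b/97)
S(1/(239 + G))/56746 = (1/(97*(239 - 136)))/56746 = ((1/97)/103)*(1/56746) = ((1/97)*(1/103))*(1/56746) = (1/9991)*(1/56746) = 1/566949286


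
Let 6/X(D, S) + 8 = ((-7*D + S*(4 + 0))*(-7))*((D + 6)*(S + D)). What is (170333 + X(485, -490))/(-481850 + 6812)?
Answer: -15675010662433/43715696400954 ≈ -0.35857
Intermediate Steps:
X(D, S) = 6/(-8 + (6 + D)*(D + S)*(-28*S + 49*D)) (X(D, S) = 6/(-8 + ((-7*D + S*(4 + 0))*(-7))*((D + 6)*(S + D))) = 6/(-8 + ((-7*D + S*4)*(-7))*((6 + D)*(D + S))) = 6/(-8 + ((-7*D + 4*S)*(-7))*((6 + D)*(D + S))) = 6/(-8 + (-28*S + 49*D)*((6 + D)*(D + S))) = 6/(-8 + (6 + D)*(D + S)*(-28*S + 49*D)))
(170333 + X(485, -490))/(-481850 + 6812) = (170333 + 6/(-8 - 168*(-490)² + 49*485³ + 294*485² - 28*485*(-490)² + 21*(-490)*485² + 126*485*(-490)))/(-481850 + 6812) = (170333 + 6/(-8 - 168*240100 + 49*114084125 + 294*235225 - 28*485*240100 + 21*(-490)*235225 - 29943900))/(-475038) = (170333 + 6/(-8 - 40336800 + 5590122125 + 69156150 - 3260558000 - 2420465250 - 29943900))*(-1/475038) = (170333 + 6/(-92025683))*(-1/475038) = (170333 + 6*(-1/92025683))*(-1/475038) = (170333 - 6/92025683)*(-1/475038) = (15675010662433/92025683)*(-1/475038) = -15675010662433/43715696400954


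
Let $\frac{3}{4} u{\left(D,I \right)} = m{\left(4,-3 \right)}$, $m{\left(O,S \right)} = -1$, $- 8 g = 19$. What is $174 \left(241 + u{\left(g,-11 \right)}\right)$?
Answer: $41702$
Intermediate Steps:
$g = - \frac{19}{8}$ ($g = \left(- \frac{1}{8}\right) 19 = - \frac{19}{8} \approx -2.375$)
$u{\left(D,I \right)} = - \frac{4}{3}$ ($u{\left(D,I \right)} = \frac{4}{3} \left(-1\right) = - \frac{4}{3}$)
$174 \left(241 + u{\left(g,-11 \right)}\right) = 174 \left(241 - \frac{4}{3}\right) = 174 \cdot \frac{719}{3} = 41702$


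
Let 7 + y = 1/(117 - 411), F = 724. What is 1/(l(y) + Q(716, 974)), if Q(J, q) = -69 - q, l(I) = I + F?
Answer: -294/95845 ≈ -0.0030675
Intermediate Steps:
y = -2059/294 (y = -7 + 1/(117 - 411) = -7 + 1/(-294) = -7 - 1/294 = -2059/294 ≈ -7.0034)
l(I) = 724 + I (l(I) = I + 724 = 724 + I)
1/(l(y) + Q(716, 974)) = 1/((724 - 2059/294) + (-69 - 1*974)) = 1/(210797/294 + (-69 - 974)) = 1/(210797/294 - 1043) = 1/(-95845/294) = -294/95845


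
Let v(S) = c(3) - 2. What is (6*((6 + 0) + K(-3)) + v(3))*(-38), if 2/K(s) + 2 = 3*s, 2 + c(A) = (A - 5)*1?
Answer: -12084/11 ≈ -1098.5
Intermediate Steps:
c(A) = -7 + A (c(A) = -2 + (A - 5)*1 = -2 + (-5 + A)*1 = -2 + (-5 + A) = -7 + A)
v(S) = -6 (v(S) = (-7 + 3) - 2 = -4 - 2 = -6)
K(s) = 2/(-2 + 3*s)
(6*((6 + 0) + K(-3)) + v(3))*(-38) = (6*((6 + 0) + 2/(-2 + 3*(-3))) - 6)*(-38) = (6*(6 + 2/(-2 - 9)) - 6)*(-38) = (6*(6 + 2/(-11)) - 6)*(-38) = (6*(6 + 2*(-1/11)) - 6)*(-38) = (6*(6 - 2/11) - 6)*(-38) = (6*(64/11) - 6)*(-38) = (384/11 - 6)*(-38) = (318/11)*(-38) = -12084/11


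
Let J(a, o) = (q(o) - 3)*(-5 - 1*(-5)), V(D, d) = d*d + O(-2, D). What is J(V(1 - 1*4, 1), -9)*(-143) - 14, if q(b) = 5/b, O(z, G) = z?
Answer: -14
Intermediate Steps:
V(D, d) = -2 + d**2 (V(D, d) = d*d - 2 = d**2 - 2 = -2 + d**2)
J(a, o) = 0 (J(a, o) = (5/o - 3)*(-5 - 1*(-5)) = (-3 + 5/o)*(-5 + 5) = (-3 + 5/o)*0 = 0)
J(V(1 - 1*4, 1), -9)*(-143) - 14 = 0*(-143) - 14 = 0 - 14 = -14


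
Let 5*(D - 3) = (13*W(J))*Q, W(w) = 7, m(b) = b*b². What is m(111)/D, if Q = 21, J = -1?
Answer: 759795/214 ≈ 3550.4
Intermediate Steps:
m(b) = b³
D = 1926/5 (D = 3 + ((13*7)*21)/5 = 3 + (91*21)/5 = 3 + (⅕)*1911 = 3 + 1911/5 = 1926/5 ≈ 385.20)
m(111)/D = 111³/(1926/5) = 1367631*(5/1926) = 759795/214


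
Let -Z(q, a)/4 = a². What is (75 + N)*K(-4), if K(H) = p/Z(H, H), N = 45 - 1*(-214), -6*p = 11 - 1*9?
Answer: 167/96 ≈ 1.7396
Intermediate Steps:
Z(q, a) = -4*a²
p = -⅓ (p = -(11 - 1*9)/6 = -(11 - 9)/6 = -⅙*2 = -⅓ ≈ -0.33333)
N = 259 (N = 45 + 214 = 259)
K(H) = 1/(12*H²) (K(H) = -(-1/(4*H²))/3 = -(-1)/(12*H²) = 1/(12*H²))
(75 + N)*K(-4) = (75 + 259)*((1/12)/(-4)²) = 334*((1/12)*(1/16)) = 334*(1/192) = 167/96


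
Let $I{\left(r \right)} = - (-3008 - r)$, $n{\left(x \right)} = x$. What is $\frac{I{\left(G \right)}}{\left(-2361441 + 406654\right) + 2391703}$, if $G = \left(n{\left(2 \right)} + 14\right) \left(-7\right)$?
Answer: $\frac{724}{109229} \approx 0.0066283$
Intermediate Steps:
$G = -112$ ($G = \left(2 + 14\right) \left(-7\right) = 16 \left(-7\right) = -112$)
$I{\left(r \right)} = 3008 + r$
$\frac{I{\left(G \right)}}{\left(-2361441 + 406654\right) + 2391703} = \frac{3008 - 112}{\left(-2361441 + 406654\right) + 2391703} = \frac{2896}{-1954787 + 2391703} = \frac{2896}{436916} = 2896 \cdot \frac{1}{436916} = \frac{724}{109229}$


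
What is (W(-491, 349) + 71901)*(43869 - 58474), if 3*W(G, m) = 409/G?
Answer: -1546812103220/1473 ≈ -1.0501e+9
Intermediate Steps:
W(G, m) = 409/(3*G) (W(G, m) = (409/G)/3 = 409/(3*G))
(W(-491, 349) + 71901)*(43869 - 58474) = ((409/3)/(-491) + 71901)*(43869 - 58474) = ((409/3)*(-1/491) + 71901)*(-14605) = (-409/1473 + 71901)*(-14605) = (105909764/1473)*(-14605) = -1546812103220/1473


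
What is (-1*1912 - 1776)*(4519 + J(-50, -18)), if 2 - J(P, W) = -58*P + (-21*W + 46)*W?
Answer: -34125064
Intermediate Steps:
J(P, W) = 2 + 58*P - W*(46 - 21*W) (J(P, W) = 2 - (-58*P + (-21*W + 46)*W) = 2 - (-58*P + (46 - 21*W)*W) = 2 - (-58*P + W*(46 - 21*W)) = 2 + (58*P - W*(46 - 21*W)) = 2 + 58*P - W*(46 - 21*W))
(-1*1912 - 1776)*(4519 + J(-50, -18)) = (-1*1912 - 1776)*(4519 + (2 - 46*(-18) + 21*(-18)**2 + 58*(-50))) = (-1912 - 1776)*(4519 + (2 + 828 + 21*324 - 2900)) = -3688*(4519 + (2 + 828 + 6804 - 2900)) = -3688*(4519 + 4734) = -3688*9253 = -34125064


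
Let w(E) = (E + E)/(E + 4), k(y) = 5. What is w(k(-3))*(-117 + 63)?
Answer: -60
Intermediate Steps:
w(E) = 2*E/(4 + E) (w(E) = (2*E)/(4 + E) = 2*E/(4 + E))
w(k(-3))*(-117 + 63) = (2*5/(4 + 5))*(-117 + 63) = (2*5/9)*(-54) = (2*5*(⅑))*(-54) = (10/9)*(-54) = -60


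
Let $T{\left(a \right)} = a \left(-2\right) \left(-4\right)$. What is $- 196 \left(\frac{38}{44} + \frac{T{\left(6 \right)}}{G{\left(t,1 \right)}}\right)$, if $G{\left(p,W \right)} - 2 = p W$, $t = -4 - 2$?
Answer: $\frac{24010}{11} \approx 2182.7$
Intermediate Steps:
$T{\left(a \right)} = 8 a$ ($T{\left(a \right)} = - 2 a \left(-4\right) = 8 a$)
$t = -6$
$G{\left(p,W \right)} = 2 + W p$ ($G{\left(p,W \right)} = 2 + p W = 2 + W p$)
$- 196 \left(\frac{38}{44} + \frac{T{\left(6 \right)}}{G{\left(t,1 \right)}}\right) = - 196 \left(\frac{38}{44} + \frac{8 \cdot 6}{2 + 1 \left(-6\right)}\right) = - 196 \left(38 \cdot \frac{1}{44} + \frac{48}{2 - 6}\right) = - 196 \left(\frac{19}{22} + \frac{48}{-4}\right) = - 196 \left(\frac{19}{22} + 48 \left(- \frac{1}{4}\right)\right) = - 196 \left(\frac{19}{22} - 12\right) = \left(-196\right) \left(- \frac{245}{22}\right) = \frac{24010}{11}$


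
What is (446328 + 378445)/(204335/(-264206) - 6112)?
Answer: -217909975238/1615031407 ≈ -134.93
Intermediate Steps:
(446328 + 378445)/(204335/(-264206) - 6112) = 824773/(204335*(-1/264206) - 6112) = 824773/(-204335/264206 - 6112) = 824773/(-1615031407/264206) = 824773*(-264206/1615031407) = -217909975238/1615031407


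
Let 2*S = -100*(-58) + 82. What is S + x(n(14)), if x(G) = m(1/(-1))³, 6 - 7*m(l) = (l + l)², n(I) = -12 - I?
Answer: 1008771/343 ≈ 2941.0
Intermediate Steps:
m(l) = 6/7 - 4*l²/7 (m(l) = 6/7 - (l + l)²/7 = 6/7 - 4*l²/7)
x(G) = 8/343 (x(G) = (6/7 - 4*(1/(-1))²/7)³ = (6/7 - 4/7*(-1)²)³ = (6/7 - 4/7*1)³ = (6/7 - 4/7)³ = (2/7)³ = 8/343)
S = 2941 (S = (-100*(-58) + 82)/2 = (5800 + 82)/2 = (½)*5882 = 2941)
S + x(n(14)) = 2941 + 8/343 = 1008771/343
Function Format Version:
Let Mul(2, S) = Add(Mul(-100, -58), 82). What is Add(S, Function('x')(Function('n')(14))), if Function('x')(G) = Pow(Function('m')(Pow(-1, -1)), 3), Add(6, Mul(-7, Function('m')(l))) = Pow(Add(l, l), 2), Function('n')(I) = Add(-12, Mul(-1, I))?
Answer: Rational(1008771, 343) ≈ 2941.0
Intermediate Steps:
Function('m')(l) = Add(Rational(6, 7), Mul(Rational(-4, 7), Pow(l, 2))) (Function('m')(l) = Add(Rational(6, 7), Mul(Rational(-1, 7), Pow(Add(l, l), 2))) = Add(Rational(6, 7), Mul(Rational(-1, 7), Pow(Mul(2, l), 2))) = Add(Rational(6, 7), Mul(Rational(-1, 7), Mul(4, Pow(l, 2)))) = Add(Rational(6, 7), Mul(Rational(-4, 7), Pow(l, 2))))
Function('x')(G) = Rational(8, 343) (Function('x')(G) = Pow(Add(Rational(6, 7), Mul(Rational(-4, 7), Pow(Pow(-1, -1), 2))), 3) = Pow(Add(Rational(6, 7), Mul(Rational(-4, 7), Pow(-1, 2))), 3) = Pow(Add(Rational(6, 7), Mul(Rational(-4, 7), 1)), 3) = Pow(Add(Rational(6, 7), Rational(-4, 7)), 3) = Pow(Rational(2, 7), 3) = Rational(8, 343))
S = 2941 (S = Mul(Rational(1, 2), Add(Mul(-100, -58), 82)) = Mul(Rational(1, 2), Add(5800, 82)) = Mul(Rational(1, 2), 5882) = 2941)
Add(S, Function('x')(Function('n')(14))) = Add(2941, Rational(8, 343)) = Rational(1008771, 343)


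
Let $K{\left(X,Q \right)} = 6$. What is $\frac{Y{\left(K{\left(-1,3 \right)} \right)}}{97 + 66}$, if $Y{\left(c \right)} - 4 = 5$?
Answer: $\frac{9}{163} \approx 0.055215$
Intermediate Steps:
$Y{\left(c \right)} = 9$ ($Y{\left(c \right)} = 4 + 5 = 9$)
$\frac{Y{\left(K{\left(-1,3 \right)} \right)}}{97 + 66} = \frac{9}{97 + 66} = \frac{9}{163}$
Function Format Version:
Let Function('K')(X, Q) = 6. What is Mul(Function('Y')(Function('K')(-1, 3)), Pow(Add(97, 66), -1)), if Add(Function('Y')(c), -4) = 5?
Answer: Rational(9, 163) ≈ 0.055215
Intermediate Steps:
Function('Y')(c) = 9 (Function('Y')(c) = Add(4, 5) = 9)
Mul(Function('Y')(Function('K')(-1, 3)), Pow(Add(97, 66), -1)) = Mul(9, Pow(Add(97, 66), -1)) = Mul(9, Pow(163, -1)) = Mul(9, Rational(1, 163)) = Rational(9, 163)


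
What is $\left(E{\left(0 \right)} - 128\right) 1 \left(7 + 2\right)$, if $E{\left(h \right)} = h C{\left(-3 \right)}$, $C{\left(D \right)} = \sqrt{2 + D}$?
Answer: $-1152$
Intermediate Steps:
$E{\left(h \right)} = i h$ ($E{\left(h \right)} = h \sqrt{2 - 3} = h \sqrt{-1} = h i = i h$)
$\left(E{\left(0 \right)} - 128\right) 1 \left(7 + 2\right) = \left(i 0 - 128\right) 1 \left(7 + 2\right) = \left(0 - 128\right) 1 \cdot 9 = \left(-128\right) 9 = -1152$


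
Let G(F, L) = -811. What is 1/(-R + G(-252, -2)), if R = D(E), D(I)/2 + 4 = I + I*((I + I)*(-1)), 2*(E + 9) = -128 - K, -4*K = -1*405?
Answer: 16/969229 ≈ 1.6508e-5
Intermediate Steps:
K = 405/4 (K = -(-1)*405/4 = -¼*(-405) = 405/4 ≈ 101.25)
E = -989/8 (E = -9 + (-128 - 1*405/4)/2 = -9 + (-128 - 405/4)/2 = -9 + (½)*(-917/4) = -9 - 917/8 = -989/8 ≈ -123.63)
D(I) = -8 - 4*I² + 2*I (D(I) = -8 + 2*(I + I*((I + I)*(-1))) = -8 + 2*(I + I*((2*I)*(-1))) = -8 + 2*(I + I*(-2*I)) = -8 + 2*(I - 2*I²) = -8 + (-4*I² + 2*I) = -8 - 4*I² + 2*I)
R = -982205/16 (R = -8 - 4*(-989/8)² + 2*(-989/8) = -8 - 4*978121/64 - 989/4 = -8 - 978121/16 - 989/4 = -982205/16 ≈ -61388.)
1/(-R + G(-252, -2)) = 1/(-1*(-982205/16) - 811) = 1/(982205/16 - 811) = 1/(969229/16) = 16/969229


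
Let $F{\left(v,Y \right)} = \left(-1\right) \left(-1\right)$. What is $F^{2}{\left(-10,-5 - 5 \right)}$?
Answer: $1$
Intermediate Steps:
$F{\left(v,Y \right)} = 1$
$F^{2}{\left(-10,-5 - 5 \right)} = 1^{2} = 1$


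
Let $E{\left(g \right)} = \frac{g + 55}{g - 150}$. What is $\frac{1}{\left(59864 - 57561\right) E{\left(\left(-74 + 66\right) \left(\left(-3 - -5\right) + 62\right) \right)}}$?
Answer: $\frac{662}{1052471} \approx 0.000629$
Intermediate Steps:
$E{\left(g \right)} = \frac{55 + g}{-150 + g}$
$\frac{1}{\left(59864 - 57561\right) E{\left(\left(-74 + 66\right) \left(\left(-3 - -5\right) + 62\right) \right)}} = \frac{1}{\left(59864 - 57561\right) \frac{55 + \left(-74 + 66\right) \left(\left(-3 - -5\right) + 62\right)}{-150 + \left(-74 + 66\right) \left(\left(-3 - -5\right) + 62\right)}} = \frac{1}{2303 \frac{55 - 8 \left(\left(-3 + 5\right) + 62\right)}{-150 - 8 \left(\left(-3 + 5\right) + 62\right)}} = \frac{1}{2303 \frac{55 - 8 \left(2 + 62\right)}{-150 - 8 \left(2 + 62\right)}} = \frac{1}{2303 \frac{55 - 512}{-150 - 512}} = \frac{1}{2303 \frac{1}{-662} \left(-457\right)} = \frac{1}{2303 \left(\left(- \frac{1}{662}\right) \left(-457\right)\right)} = \frac{1}{2303 \cdot \frac{457}{662}} = \frac{1}{2303} \cdot \frac{662}{457} = \frac{662}{1052471}$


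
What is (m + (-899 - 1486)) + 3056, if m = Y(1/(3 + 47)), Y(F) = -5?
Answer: 666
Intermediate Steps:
m = -5
(m + (-899 - 1486)) + 3056 = (-5 + (-899 - 1486)) + 3056 = (-5 - 2385) + 3056 = -2390 + 3056 = 666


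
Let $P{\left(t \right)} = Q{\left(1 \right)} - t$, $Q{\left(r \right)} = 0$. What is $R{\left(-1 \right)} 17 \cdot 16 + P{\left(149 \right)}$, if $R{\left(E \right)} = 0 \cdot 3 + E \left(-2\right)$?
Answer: $395$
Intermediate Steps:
$R{\left(E \right)} = - 2 E$ ($R{\left(E \right)} = 0 - 2 E = - 2 E$)
$P{\left(t \right)} = - t$ ($P{\left(t \right)} = 0 - t = - t$)
$R{\left(-1 \right)} 17 \cdot 16 + P{\left(149 \right)} = \left(-2\right) \left(-1\right) 17 \cdot 16 - 149 = 2 \cdot 17 \cdot 16 - 149 = 34 \cdot 16 - 149 = 544 - 149 = 395$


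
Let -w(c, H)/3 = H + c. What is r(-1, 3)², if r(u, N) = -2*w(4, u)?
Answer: 324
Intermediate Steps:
w(c, H) = -3*H - 3*c (w(c, H) = -3*(H + c) = -3*H - 3*c)
r(u, N) = 24 + 6*u (r(u, N) = -2*(-3*u - 3*4) = -2*(-3*u - 12) = -2*(-12 - 3*u) = 24 + 6*u)
r(-1, 3)² = (24 + 6*(-1))² = (24 - 6)² = 18² = 324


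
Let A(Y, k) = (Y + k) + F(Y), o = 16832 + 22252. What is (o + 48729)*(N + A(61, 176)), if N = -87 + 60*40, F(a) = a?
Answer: 229279743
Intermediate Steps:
o = 39084
N = 2313 (N = -87 + 2400 = 2313)
A(Y, k) = k + 2*Y (A(Y, k) = (Y + k) + Y = k + 2*Y)
(o + 48729)*(N + A(61, 176)) = (39084 + 48729)*(2313 + (176 + 2*61)) = 87813*(2313 + (176 + 122)) = 87813*(2313 + 298) = 87813*2611 = 229279743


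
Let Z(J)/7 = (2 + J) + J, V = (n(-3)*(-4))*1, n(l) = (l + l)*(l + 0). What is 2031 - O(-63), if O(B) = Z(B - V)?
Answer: 1891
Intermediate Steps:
n(l) = 2*l² (n(l) = (2*l)*l = 2*l²)
V = -72 (V = ((2*(-3)²)*(-4))*1 = ((2*9)*(-4))*1 = (18*(-4))*1 = -72*1 = -72)
Z(J) = 14 + 14*J (Z(J) = 7*((2 + J) + J) = 7*(2 + 2*J) = 14 + 14*J)
O(B) = 1022 + 14*B (O(B) = 14 + 14*(B - 1*(-72)) = 14 + 14*(B + 72) = 14 + 14*(72 + B) = 14 + (1008 + 14*B) = 1022 + 14*B)
2031 - O(-63) = 2031 - (1022 + 14*(-63)) = 2031 - (1022 - 882) = 2031 - 1*140 = 2031 - 140 = 1891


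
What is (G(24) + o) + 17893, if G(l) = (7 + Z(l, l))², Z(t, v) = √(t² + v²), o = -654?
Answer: 18440 + 336*√2 ≈ 18915.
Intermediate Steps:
G(l) = (7 + √2*√(l²))² (G(l) = (7 + √(l² + l²))² = (7 + √(2*l²))² = (7 + √2*√(l²))²)
(G(24) + o) + 17893 = ((7 + √2*√(24²))² - 654) + 17893 = ((7 + √2*√576)² - 654) + 17893 = ((7 + √2*24)² - 654) + 17893 = ((7 + 24*√2)² - 654) + 17893 = (-654 + (7 + 24*√2)²) + 17893 = 17239 + (7 + 24*√2)²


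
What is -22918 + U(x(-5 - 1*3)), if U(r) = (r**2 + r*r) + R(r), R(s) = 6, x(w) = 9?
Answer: -22750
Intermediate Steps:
U(r) = 6 + 2*r**2 (U(r) = (r**2 + r*r) + 6 = (r**2 + r**2) + 6 = 2*r**2 + 6 = 6 + 2*r**2)
-22918 + U(x(-5 - 1*3)) = -22918 + (6 + 2*9**2) = -22918 + (6 + 2*81) = -22918 + (6 + 162) = -22918 + 168 = -22750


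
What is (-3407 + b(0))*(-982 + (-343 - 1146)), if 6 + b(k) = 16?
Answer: 8393987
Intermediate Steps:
b(k) = 10 (b(k) = -6 + 16 = 10)
(-3407 + b(0))*(-982 + (-343 - 1146)) = (-3407 + 10)*(-982 + (-343 - 1146)) = -3397*(-982 - 1489) = -3397*(-2471) = 8393987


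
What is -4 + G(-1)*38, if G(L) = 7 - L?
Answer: 300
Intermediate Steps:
-4 + G(-1)*38 = -4 + (7 - 1*(-1))*38 = -4 + (7 + 1)*38 = -4 + 8*38 = -4 + 304 = 300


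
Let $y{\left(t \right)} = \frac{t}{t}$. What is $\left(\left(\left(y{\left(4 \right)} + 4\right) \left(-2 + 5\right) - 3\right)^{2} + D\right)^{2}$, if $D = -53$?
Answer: $8281$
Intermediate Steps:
$y{\left(t \right)} = 1$
$\left(\left(\left(y{\left(4 \right)} + 4\right) \left(-2 + 5\right) - 3\right)^{2} + D\right)^{2} = \left(\left(\left(1 + 4\right) \left(-2 + 5\right) - 3\right)^{2} - 53\right)^{2} = \left(\left(5 \cdot 3 - 3\right)^{2} - 53\right)^{2} = \left(\left(15 - 3\right)^{2} - 53\right)^{2} = \left(12^{2} - 53\right)^{2} = \left(144 - 53\right)^{2} = 91^{2} = 8281$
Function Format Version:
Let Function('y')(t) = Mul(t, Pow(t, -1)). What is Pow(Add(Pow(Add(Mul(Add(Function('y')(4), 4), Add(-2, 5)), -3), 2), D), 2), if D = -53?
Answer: 8281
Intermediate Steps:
Function('y')(t) = 1
Pow(Add(Pow(Add(Mul(Add(Function('y')(4), 4), Add(-2, 5)), -3), 2), D), 2) = Pow(Add(Pow(Add(Mul(Add(1, 4), Add(-2, 5)), -3), 2), -53), 2) = Pow(Add(Pow(Add(Mul(5, 3), -3), 2), -53), 2) = Pow(Add(Pow(Add(15, -3), 2), -53), 2) = Pow(Add(Pow(12, 2), -53), 2) = Pow(Add(144, -53), 2) = Pow(91, 2) = 8281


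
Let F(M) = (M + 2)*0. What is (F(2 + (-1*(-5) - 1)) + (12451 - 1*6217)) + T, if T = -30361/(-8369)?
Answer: 52202707/8369 ≈ 6237.6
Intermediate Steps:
F(M) = 0 (F(M) = (2 + M)*0 = 0)
T = 30361/8369 (T = -30361*(-1/8369) = 30361/8369 ≈ 3.6278)
(F(2 + (-1*(-5) - 1)) + (12451 - 1*6217)) + T = (0 + (12451 - 1*6217)) + 30361/8369 = (0 + (12451 - 6217)) + 30361/8369 = (0 + 6234) + 30361/8369 = 6234 + 30361/8369 = 52202707/8369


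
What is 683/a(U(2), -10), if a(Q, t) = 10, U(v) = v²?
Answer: 683/10 ≈ 68.300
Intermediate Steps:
683/a(U(2), -10) = 683/10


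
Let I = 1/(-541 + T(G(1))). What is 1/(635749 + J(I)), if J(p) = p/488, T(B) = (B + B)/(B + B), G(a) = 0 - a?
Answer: 263520/167532576479 ≈ 1.5729e-6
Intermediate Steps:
G(a) = -a
T(B) = 1 (T(B) = (2*B)/((2*B)) = (2*B)*(1/(2*B)) = 1)
I = -1/540 (I = 1/(-541 + 1) = 1/(-540) = -1/540 ≈ -0.0018519)
J(p) = p/488 (J(p) = p*(1/488) = p/488)
1/(635749 + J(I)) = 1/(635749 + (1/488)*(-1/540)) = 1/(635749 - 1/263520) = 1/(167532576479/263520) = 263520/167532576479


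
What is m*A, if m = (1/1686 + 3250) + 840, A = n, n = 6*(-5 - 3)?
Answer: -55165928/281 ≈ -1.9632e+5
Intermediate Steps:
n = -48 (n = 6*(-8) = -48)
A = -48
m = 6895741/1686 (m = (1/1686 + 3250) + 840 = 5479501/1686 + 840 = 6895741/1686 ≈ 4090.0)
m*A = (6895741/1686)*(-48) = -55165928/281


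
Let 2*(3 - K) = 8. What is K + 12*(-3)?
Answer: -37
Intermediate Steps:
K = -1 (K = 3 - 1/2*8 = 3 - 4 = -1)
K + 12*(-3) = -1 + 12*(-3) = -1 - 36 = -37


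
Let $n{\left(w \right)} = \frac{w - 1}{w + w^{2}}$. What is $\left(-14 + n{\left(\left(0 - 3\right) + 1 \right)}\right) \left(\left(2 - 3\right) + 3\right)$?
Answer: $-31$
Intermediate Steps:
$n{\left(w \right)} = \frac{-1 + w}{w + w^{2}}$
$\left(-14 + n{\left(\left(0 - 3\right) + 1 \right)}\right) \left(\left(2 - 3\right) + 3\right) = \left(-14 + \frac{-1 + \left(\left(0 - 3\right) + 1\right)}{\left(\left(0 - 3\right) + 1\right) \left(1 + \left(\left(0 - 3\right) + 1\right)\right)}\right) \left(\left(2 - 3\right) + 3\right) = \left(-14 + \frac{-1 + \left(-3 + 1\right)}{\left(-3 + 1\right) \left(1 + \left(-3 + 1\right)\right)}\right) \left(-1 + 3\right) = \left(-14 + \frac{-1 - 2}{\left(-2\right) \left(1 - 2\right)}\right) 2 = \left(-14 - \frac{1}{2} \frac{1}{-1} \left(-3\right)\right) 2 = \left(-14 - \left(- \frac{1}{2}\right) \left(-3\right)\right) 2 = \left(-14 - \frac{3}{2}\right) 2 = \left(- \frac{31}{2}\right) 2 = -31$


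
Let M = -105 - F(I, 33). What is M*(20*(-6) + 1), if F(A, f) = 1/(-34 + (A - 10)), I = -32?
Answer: 949501/76 ≈ 12493.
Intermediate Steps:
F(A, f) = 1/(-44 + A) (F(A, f) = 1/(-34 + (-10 + A)) = 1/(-44 + A))
M = -7979/76 (M = -105 - 1/(-44 - 32) = -105 - 1/(-76) = -105 - 1*(-1/76) = -105 + 1/76 = -7979/76 ≈ -104.99)
M*(20*(-6) + 1) = -7979*(20*(-6) + 1)/76 = -7979*(-120 + 1)/76 = -7979/76*(-119) = 949501/76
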